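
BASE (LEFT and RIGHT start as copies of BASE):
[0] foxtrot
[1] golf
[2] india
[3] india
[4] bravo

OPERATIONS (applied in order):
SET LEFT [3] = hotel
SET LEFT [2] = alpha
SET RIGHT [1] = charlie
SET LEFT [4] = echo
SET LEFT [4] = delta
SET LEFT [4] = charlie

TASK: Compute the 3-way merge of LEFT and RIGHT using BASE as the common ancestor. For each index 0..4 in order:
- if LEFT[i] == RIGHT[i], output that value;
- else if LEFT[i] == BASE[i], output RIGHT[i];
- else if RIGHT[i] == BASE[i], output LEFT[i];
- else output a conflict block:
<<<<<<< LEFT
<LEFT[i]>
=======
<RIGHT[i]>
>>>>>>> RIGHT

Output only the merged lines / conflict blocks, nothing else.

Final LEFT:  [foxtrot, golf, alpha, hotel, charlie]
Final RIGHT: [foxtrot, charlie, india, india, bravo]
i=0: L=foxtrot R=foxtrot -> agree -> foxtrot
i=1: L=golf=BASE, R=charlie -> take RIGHT -> charlie
i=2: L=alpha, R=india=BASE -> take LEFT -> alpha
i=3: L=hotel, R=india=BASE -> take LEFT -> hotel
i=4: L=charlie, R=bravo=BASE -> take LEFT -> charlie

Answer: foxtrot
charlie
alpha
hotel
charlie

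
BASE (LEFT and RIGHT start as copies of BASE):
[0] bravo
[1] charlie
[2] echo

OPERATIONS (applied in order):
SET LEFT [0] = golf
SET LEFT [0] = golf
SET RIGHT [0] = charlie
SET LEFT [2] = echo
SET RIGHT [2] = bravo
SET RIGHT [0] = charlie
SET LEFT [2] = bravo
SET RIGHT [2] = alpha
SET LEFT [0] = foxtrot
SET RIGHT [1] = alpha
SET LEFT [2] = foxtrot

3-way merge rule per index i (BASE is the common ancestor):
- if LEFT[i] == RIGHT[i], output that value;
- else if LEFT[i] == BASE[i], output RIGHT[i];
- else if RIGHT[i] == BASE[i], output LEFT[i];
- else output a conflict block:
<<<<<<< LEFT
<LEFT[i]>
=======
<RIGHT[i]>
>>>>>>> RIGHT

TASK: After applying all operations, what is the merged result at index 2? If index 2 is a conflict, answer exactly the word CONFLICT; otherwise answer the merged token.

Final LEFT:  [foxtrot, charlie, foxtrot]
Final RIGHT: [charlie, alpha, alpha]
i=0: BASE=bravo L=foxtrot R=charlie all differ -> CONFLICT
i=1: L=charlie=BASE, R=alpha -> take RIGHT -> alpha
i=2: BASE=echo L=foxtrot R=alpha all differ -> CONFLICT
Index 2 -> CONFLICT

Answer: CONFLICT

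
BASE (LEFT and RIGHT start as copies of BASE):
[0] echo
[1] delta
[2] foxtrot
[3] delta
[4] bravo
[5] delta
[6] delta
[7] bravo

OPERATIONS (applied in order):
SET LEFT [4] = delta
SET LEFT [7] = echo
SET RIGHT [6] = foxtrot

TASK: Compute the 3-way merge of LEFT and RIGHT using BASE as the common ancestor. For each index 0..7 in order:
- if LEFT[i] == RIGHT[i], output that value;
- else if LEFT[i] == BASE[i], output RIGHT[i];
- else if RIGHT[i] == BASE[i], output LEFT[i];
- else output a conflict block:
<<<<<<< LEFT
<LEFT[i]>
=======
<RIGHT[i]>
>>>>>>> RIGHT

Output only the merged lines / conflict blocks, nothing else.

Answer: echo
delta
foxtrot
delta
delta
delta
foxtrot
echo

Derivation:
Final LEFT:  [echo, delta, foxtrot, delta, delta, delta, delta, echo]
Final RIGHT: [echo, delta, foxtrot, delta, bravo, delta, foxtrot, bravo]
i=0: L=echo R=echo -> agree -> echo
i=1: L=delta R=delta -> agree -> delta
i=2: L=foxtrot R=foxtrot -> agree -> foxtrot
i=3: L=delta R=delta -> agree -> delta
i=4: L=delta, R=bravo=BASE -> take LEFT -> delta
i=5: L=delta R=delta -> agree -> delta
i=6: L=delta=BASE, R=foxtrot -> take RIGHT -> foxtrot
i=7: L=echo, R=bravo=BASE -> take LEFT -> echo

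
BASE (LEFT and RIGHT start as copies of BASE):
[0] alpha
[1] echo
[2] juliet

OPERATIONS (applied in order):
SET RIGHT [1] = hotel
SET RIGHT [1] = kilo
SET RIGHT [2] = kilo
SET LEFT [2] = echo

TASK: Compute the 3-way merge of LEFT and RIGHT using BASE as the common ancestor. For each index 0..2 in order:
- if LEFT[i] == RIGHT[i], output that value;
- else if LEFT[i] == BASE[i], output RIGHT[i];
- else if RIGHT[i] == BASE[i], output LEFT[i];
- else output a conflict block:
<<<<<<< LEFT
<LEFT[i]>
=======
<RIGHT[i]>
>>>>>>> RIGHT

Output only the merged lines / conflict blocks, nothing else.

Answer: alpha
kilo
<<<<<<< LEFT
echo
=======
kilo
>>>>>>> RIGHT

Derivation:
Final LEFT:  [alpha, echo, echo]
Final RIGHT: [alpha, kilo, kilo]
i=0: L=alpha R=alpha -> agree -> alpha
i=1: L=echo=BASE, R=kilo -> take RIGHT -> kilo
i=2: BASE=juliet L=echo R=kilo all differ -> CONFLICT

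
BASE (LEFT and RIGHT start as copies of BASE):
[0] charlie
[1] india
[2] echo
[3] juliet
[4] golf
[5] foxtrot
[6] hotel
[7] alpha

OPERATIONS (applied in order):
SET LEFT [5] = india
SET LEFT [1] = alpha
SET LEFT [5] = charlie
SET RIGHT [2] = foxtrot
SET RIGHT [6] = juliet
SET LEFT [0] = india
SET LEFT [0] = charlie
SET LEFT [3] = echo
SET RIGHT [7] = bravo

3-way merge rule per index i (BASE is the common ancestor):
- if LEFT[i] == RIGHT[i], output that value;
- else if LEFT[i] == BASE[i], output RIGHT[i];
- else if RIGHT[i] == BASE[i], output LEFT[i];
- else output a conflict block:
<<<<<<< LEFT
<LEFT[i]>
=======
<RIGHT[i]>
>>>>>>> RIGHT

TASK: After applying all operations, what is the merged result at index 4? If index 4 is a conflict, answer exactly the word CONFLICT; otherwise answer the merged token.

Answer: golf

Derivation:
Final LEFT:  [charlie, alpha, echo, echo, golf, charlie, hotel, alpha]
Final RIGHT: [charlie, india, foxtrot, juliet, golf, foxtrot, juliet, bravo]
i=0: L=charlie R=charlie -> agree -> charlie
i=1: L=alpha, R=india=BASE -> take LEFT -> alpha
i=2: L=echo=BASE, R=foxtrot -> take RIGHT -> foxtrot
i=3: L=echo, R=juliet=BASE -> take LEFT -> echo
i=4: L=golf R=golf -> agree -> golf
i=5: L=charlie, R=foxtrot=BASE -> take LEFT -> charlie
i=6: L=hotel=BASE, R=juliet -> take RIGHT -> juliet
i=7: L=alpha=BASE, R=bravo -> take RIGHT -> bravo
Index 4 -> golf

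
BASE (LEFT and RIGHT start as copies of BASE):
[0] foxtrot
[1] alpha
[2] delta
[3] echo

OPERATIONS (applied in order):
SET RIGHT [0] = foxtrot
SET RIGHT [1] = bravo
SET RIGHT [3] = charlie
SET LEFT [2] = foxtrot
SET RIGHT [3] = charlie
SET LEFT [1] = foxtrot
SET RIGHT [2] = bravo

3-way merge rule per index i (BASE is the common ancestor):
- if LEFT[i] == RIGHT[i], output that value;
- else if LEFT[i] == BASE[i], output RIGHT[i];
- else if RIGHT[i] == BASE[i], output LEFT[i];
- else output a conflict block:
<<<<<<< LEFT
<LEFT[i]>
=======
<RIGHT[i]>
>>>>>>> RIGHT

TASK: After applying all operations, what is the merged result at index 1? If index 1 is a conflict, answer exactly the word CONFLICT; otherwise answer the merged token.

Final LEFT:  [foxtrot, foxtrot, foxtrot, echo]
Final RIGHT: [foxtrot, bravo, bravo, charlie]
i=0: L=foxtrot R=foxtrot -> agree -> foxtrot
i=1: BASE=alpha L=foxtrot R=bravo all differ -> CONFLICT
i=2: BASE=delta L=foxtrot R=bravo all differ -> CONFLICT
i=3: L=echo=BASE, R=charlie -> take RIGHT -> charlie
Index 1 -> CONFLICT

Answer: CONFLICT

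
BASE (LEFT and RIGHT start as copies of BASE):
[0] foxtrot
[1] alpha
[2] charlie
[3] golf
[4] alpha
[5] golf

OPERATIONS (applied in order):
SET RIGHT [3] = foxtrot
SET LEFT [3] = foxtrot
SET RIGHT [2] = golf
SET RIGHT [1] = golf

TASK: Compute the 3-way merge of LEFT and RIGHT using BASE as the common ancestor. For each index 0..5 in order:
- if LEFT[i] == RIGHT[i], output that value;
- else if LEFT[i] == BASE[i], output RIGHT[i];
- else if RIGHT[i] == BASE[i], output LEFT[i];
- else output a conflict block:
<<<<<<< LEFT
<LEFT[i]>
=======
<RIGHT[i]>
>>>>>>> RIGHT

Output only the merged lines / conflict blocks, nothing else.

Answer: foxtrot
golf
golf
foxtrot
alpha
golf

Derivation:
Final LEFT:  [foxtrot, alpha, charlie, foxtrot, alpha, golf]
Final RIGHT: [foxtrot, golf, golf, foxtrot, alpha, golf]
i=0: L=foxtrot R=foxtrot -> agree -> foxtrot
i=1: L=alpha=BASE, R=golf -> take RIGHT -> golf
i=2: L=charlie=BASE, R=golf -> take RIGHT -> golf
i=3: L=foxtrot R=foxtrot -> agree -> foxtrot
i=4: L=alpha R=alpha -> agree -> alpha
i=5: L=golf R=golf -> agree -> golf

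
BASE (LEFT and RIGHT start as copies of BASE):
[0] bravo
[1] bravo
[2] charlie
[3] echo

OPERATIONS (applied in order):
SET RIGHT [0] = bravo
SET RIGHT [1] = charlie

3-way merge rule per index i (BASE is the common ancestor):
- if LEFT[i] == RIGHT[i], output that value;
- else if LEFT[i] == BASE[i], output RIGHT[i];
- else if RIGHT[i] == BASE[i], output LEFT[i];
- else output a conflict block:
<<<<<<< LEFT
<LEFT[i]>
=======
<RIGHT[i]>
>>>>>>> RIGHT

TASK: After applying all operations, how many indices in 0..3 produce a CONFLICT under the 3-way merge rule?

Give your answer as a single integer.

Answer: 0

Derivation:
Final LEFT:  [bravo, bravo, charlie, echo]
Final RIGHT: [bravo, charlie, charlie, echo]
i=0: L=bravo R=bravo -> agree -> bravo
i=1: L=bravo=BASE, R=charlie -> take RIGHT -> charlie
i=2: L=charlie R=charlie -> agree -> charlie
i=3: L=echo R=echo -> agree -> echo
Conflict count: 0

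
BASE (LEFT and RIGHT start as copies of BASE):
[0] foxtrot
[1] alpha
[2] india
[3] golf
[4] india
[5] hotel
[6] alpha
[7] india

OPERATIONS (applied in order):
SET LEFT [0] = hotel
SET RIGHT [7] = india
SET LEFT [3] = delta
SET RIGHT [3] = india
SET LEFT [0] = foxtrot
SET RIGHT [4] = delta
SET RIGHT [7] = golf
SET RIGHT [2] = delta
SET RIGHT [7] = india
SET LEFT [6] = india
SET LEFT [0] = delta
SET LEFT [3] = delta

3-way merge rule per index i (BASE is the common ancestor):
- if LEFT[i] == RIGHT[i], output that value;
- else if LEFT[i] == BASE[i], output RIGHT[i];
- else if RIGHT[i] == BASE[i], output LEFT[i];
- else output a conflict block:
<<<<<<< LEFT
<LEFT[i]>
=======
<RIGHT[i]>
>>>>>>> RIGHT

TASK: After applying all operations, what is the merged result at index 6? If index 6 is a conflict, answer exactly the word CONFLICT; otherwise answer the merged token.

Answer: india

Derivation:
Final LEFT:  [delta, alpha, india, delta, india, hotel, india, india]
Final RIGHT: [foxtrot, alpha, delta, india, delta, hotel, alpha, india]
i=0: L=delta, R=foxtrot=BASE -> take LEFT -> delta
i=1: L=alpha R=alpha -> agree -> alpha
i=2: L=india=BASE, R=delta -> take RIGHT -> delta
i=3: BASE=golf L=delta R=india all differ -> CONFLICT
i=4: L=india=BASE, R=delta -> take RIGHT -> delta
i=5: L=hotel R=hotel -> agree -> hotel
i=6: L=india, R=alpha=BASE -> take LEFT -> india
i=7: L=india R=india -> agree -> india
Index 6 -> india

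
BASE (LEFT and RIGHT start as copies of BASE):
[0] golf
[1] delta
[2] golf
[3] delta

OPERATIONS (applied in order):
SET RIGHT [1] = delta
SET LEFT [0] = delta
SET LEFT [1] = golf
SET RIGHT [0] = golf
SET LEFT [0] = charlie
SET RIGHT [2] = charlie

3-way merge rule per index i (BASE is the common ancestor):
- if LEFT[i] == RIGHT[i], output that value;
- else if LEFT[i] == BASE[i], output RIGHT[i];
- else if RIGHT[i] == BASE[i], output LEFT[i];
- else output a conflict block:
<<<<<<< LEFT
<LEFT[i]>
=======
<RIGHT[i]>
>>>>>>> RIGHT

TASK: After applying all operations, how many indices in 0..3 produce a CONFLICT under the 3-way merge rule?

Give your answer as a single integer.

Final LEFT:  [charlie, golf, golf, delta]
Final RIGHT: [golf, delta, charlie, delta]
i=0: L=charlie, R=golf=BASE -> take LEFT -> charlie
i=1: L=golf, R=delta=BASE -> take LEFT -> golf
i=2: L=golf=BASE, R=charlie -> take RIGHT -> charlie
i=3: L=delta R=delta -> agree -> delta
Conflict count: 0

Answer: 0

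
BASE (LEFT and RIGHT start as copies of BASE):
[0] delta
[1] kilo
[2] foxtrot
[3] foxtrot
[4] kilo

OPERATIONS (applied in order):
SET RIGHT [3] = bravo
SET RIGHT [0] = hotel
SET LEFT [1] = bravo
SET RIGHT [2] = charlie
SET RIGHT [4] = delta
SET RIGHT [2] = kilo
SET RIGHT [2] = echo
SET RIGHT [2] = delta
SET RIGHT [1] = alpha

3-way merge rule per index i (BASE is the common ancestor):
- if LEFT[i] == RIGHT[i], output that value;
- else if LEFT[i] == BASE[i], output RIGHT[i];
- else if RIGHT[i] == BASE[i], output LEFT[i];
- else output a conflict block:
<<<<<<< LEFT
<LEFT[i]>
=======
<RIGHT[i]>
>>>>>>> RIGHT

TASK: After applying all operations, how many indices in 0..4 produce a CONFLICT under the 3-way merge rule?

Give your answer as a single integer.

Final LEFT:  [delta, bravo, foxtrot, foxtrot, kilo]
Final RIGHT: [hotel, alpha, delta, bravo, delta]
i=0: L=delta=BASE, R=hotel -> take RIGHT -> hotel
i=1: BASE=kilo L=bravo R=alpha all differ -> CONFLICT
i=2: L=foxtrot=BASE, R=delta -> take RIGHT -> delta
i=3: L=foxtrot=BASE, R=bravo -> take RIGHT -> bravo
i=4: L=kilo=BASE, R=delta -> take RIGHT -> delta
Conflict count: 1

Answer: 1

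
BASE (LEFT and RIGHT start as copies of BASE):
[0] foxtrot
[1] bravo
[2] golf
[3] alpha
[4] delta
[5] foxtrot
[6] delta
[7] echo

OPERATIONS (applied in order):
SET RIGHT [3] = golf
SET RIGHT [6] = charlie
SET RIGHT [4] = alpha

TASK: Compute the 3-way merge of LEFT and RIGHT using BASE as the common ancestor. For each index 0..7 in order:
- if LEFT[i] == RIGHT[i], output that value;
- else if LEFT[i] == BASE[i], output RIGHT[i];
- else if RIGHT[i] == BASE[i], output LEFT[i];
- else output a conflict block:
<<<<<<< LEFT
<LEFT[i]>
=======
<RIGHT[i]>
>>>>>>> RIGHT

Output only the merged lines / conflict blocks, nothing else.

Final LEFT:  [foxtrot, bravo, golf, alpha, delta, foxtrot, delta, echo]
Final RIGHT: [foxtrot, bravo, golf, golf, alpha, foxtrot, charlie, echo]
i=0: L=foxtrot R=foxtrot -> agree -> foxtrot
i=1: L=bravo R=bravo -> agree -> bravo
i=2: L=golf R=golf -> agree -> golf
i=3: L=alpha=BASE, R=golf -> take RIGHT -> golf
i=4: L=delta=BASE, R=alpha -> take RIGHT -> alpha
i=5: L=foxtrot R=foxtrot -> agree -> foxtrot
i=6: L=delta=BASE, R=charlie -> take RIGHT -> charlie
i=7: L=echo R=echo -> agree -> echo

Answer: foxtrot
bravo
golf
golf
alpha
foxtrot
charlie
echo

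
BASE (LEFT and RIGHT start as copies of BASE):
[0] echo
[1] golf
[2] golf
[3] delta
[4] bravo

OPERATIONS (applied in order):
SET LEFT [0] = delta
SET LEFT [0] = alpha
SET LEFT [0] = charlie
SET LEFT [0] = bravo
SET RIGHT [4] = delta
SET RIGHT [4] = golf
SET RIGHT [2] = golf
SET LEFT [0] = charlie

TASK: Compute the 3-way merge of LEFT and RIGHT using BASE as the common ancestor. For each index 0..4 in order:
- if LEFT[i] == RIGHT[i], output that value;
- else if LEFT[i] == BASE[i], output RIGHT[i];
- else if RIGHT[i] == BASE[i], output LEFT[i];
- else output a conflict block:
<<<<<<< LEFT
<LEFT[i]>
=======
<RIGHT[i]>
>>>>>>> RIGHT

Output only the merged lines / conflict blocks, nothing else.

Answer: charlie
golf
golf
delta
golf

Derivation:
Final LEFT:  [charlie, golf, golf, delta, bravo]
Final RIGHT: [echo, golf, golf, delta, golf]
i=0: L=charlie, R=echo=BASE -> take LEFT -> charlie
i=1: L=golf R=golf -> agree -> golf
i=2: L=golf R=golf -> agree -> golf
i=3: L=delta R=delta -> agree -> delta
i=4: L=bravo=BASE, R=golf -> take RIGHT -> golf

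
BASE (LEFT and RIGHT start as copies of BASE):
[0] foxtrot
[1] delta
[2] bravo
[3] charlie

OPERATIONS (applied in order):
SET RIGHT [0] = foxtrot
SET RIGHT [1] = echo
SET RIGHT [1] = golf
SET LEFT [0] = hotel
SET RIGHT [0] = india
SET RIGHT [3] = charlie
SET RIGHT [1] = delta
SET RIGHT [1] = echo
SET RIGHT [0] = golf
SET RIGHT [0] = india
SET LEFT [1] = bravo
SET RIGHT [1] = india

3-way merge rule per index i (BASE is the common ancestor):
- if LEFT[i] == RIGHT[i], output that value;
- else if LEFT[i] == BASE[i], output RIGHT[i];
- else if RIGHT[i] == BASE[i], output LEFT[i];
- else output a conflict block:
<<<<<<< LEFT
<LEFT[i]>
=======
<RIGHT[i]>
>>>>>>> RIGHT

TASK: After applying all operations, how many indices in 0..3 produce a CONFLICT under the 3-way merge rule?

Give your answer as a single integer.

Final LEFT:  [hotel, bravo, bravo, charlie]
Final RIGHT: [india, india, bravo, charlie]
i=0: BASE=foxtrot L=hotel R=india all differ -> CONFLICT
i=1: BASE=delta L=bravo R=india all differ -> CONFLICT
i=2: L=bravo R=bravo -> agree -> bravo
i=3: L=charlie R=charlie -> agree -> charlie
Conflict count: 2

Answer: 2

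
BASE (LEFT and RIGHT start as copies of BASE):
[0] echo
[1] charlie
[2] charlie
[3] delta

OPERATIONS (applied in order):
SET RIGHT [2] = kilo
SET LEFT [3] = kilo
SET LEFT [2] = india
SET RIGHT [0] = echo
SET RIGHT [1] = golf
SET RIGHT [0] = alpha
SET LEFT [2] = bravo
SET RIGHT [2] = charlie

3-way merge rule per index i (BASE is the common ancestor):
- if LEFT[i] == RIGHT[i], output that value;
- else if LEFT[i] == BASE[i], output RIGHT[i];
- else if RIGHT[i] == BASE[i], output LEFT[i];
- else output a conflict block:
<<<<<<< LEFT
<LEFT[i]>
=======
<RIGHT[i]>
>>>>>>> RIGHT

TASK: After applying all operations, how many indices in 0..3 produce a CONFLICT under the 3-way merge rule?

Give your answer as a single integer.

Answer: 0

Derivation:
Final LEFT:  [echo, charlie, bravo, kilo]
Final RIGHT: [alpha, golf, charlie, delta]
i=0: L=echo=BASE, R=alpha -> take RIGHT -> alpha
i=1: L=charlie=BASE, R=golf -> take RIGHT -> golf
i=2: L=bravo, R=charlie=BASE -> take LEFT -> bravo
i=3: L=kilo, R=delta=BASE -> take LEFT -> kilo
Conflict count: 0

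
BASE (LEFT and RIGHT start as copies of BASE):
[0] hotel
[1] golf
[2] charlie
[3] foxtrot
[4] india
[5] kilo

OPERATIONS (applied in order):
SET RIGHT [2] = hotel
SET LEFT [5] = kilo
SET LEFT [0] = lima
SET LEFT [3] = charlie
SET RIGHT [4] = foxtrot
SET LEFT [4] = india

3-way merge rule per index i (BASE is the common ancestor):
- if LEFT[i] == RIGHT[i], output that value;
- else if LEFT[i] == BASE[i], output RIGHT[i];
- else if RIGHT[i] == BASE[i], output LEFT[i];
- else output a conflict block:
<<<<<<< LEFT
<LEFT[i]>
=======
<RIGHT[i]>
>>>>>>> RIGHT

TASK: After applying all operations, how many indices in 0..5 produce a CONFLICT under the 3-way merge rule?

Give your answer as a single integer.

Answer: 0

Derivation:
Final LEFT:  [lima, golf, charlie, charlie, india, kilo]
Final RIGHT: [hotel, golf, hotel, foxtrot, foxtrot, kilo]
i=0: L=lima, R=hotel=BASE -> take LEFT -> lima
i=1: L=golf R=golf -> agree -> golf
i=2: L=charlie=BASE, R=hotel -> take RIGHT -> hotel
i=3: L=charlie, R=foxtrot=BASE -> take LEFT -> charlie
i=4: L=india=BASE, R=foxtrot -> take RIGHT -> foxtrot
i=5: L=kilo R=kilo -> agree -> kilo
Conflict count: 0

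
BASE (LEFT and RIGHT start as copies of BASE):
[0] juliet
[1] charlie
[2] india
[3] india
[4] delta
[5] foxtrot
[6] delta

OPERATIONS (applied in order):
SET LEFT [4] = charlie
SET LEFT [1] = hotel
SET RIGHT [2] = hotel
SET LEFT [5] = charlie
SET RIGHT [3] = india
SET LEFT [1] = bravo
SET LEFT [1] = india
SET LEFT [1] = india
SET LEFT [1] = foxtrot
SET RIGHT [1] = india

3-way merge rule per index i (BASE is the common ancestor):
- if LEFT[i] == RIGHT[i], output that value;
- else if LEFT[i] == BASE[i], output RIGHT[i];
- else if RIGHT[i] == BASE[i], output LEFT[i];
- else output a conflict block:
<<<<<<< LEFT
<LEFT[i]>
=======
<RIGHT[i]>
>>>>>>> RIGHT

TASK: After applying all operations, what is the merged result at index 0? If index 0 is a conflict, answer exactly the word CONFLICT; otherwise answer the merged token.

Answer: juliet

Derivation:
Final LEFT:  [juliet, foxtrot, india, india, charlie, charlie, delta]
Final RIGHT: [juliet, india, hotel, india, delta, foxtrot, delta]
i=0: L=juliet R=juliet -> agree -> juliet
i=1: BASE=charlie L=foxtrot R=india all differ -> CONFLICT
i=2: L=india=BASE, R=hotel -> take RIGHT -> hotel
i=3: L=india R=india -> agree -> india
i=4: L=charlie, R=delta=BASE -> take LEFT -> charlie
i=5: L=charlie, R=foxtrot=BASE -> take LEFT -> charlie
i=6: L=delta R=delta -> agree -> delta
Index 0 -> juliet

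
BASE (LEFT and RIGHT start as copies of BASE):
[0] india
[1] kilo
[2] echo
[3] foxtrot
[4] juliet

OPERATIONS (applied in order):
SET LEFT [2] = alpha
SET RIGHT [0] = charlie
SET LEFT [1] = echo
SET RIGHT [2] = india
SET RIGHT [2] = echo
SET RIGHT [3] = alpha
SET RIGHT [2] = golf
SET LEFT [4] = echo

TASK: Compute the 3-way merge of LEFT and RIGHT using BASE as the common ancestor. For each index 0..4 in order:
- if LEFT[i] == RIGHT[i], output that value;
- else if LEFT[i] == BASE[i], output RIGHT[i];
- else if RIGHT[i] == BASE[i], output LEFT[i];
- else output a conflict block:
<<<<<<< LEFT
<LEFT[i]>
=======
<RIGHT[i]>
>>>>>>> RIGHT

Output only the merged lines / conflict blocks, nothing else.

Answer: charlie
echo
<<<<<<< LEFT
alpha
=======
golf
>>>>>>> RIGHT
alpha
echo

Derivation:
Final LEFT:  [india, echo, alpha, foxtrot, echo]
Final RIGHT: [charlie, kilo, golf, alpha, juliet]
i=0: L=india=BASE, R=charlie -> take RIGHT -> charlie
i=1: L=echo, R=kilo=BASE -> take LEFT -> echo
i=2: BASE=echo L=alpha R=golf all differ -> CONFLICT
i=3: L=foxtrot=BASE, R=alpha -> take RIGHT -> alpha
i=4: L=echo, R=juliet=BASE -> take LEFT -> echo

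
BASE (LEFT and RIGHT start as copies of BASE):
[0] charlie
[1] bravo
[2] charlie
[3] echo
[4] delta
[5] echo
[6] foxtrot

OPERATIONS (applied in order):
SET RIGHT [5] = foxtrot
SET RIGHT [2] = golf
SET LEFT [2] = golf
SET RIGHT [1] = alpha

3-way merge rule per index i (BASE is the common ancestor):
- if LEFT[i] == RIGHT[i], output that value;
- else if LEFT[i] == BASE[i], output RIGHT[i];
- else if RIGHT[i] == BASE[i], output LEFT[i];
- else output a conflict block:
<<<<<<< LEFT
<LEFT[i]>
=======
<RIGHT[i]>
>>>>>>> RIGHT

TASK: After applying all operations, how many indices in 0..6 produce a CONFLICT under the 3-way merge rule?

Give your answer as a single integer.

Answer: 0

Derivation:
Final LEFT:  [charlie, bravo, golf, echo, delta, echo, foxtrot]
Final RIGHT: [charlie, alpha, golf, echo, delta, foxtrot, foxtrot]
i=0: L=charlie R=charlie -> agree -> charlie
i=1: L=bravo=BASE, R=alpha -> take RIGHT -> alpha
i=2: L=golf R=golf -> agree -> golf
i=3: L=echo R=echo -> agree -> echo
i=4: L=delta R=delta -> agree -> delta
i=5: L=echo=BASE, R=foxtrot -> take RIGHT -> foxtrot
i=6: L=foxtrot R=foxtrot -> agree -> foxtrot
Conflict count: 0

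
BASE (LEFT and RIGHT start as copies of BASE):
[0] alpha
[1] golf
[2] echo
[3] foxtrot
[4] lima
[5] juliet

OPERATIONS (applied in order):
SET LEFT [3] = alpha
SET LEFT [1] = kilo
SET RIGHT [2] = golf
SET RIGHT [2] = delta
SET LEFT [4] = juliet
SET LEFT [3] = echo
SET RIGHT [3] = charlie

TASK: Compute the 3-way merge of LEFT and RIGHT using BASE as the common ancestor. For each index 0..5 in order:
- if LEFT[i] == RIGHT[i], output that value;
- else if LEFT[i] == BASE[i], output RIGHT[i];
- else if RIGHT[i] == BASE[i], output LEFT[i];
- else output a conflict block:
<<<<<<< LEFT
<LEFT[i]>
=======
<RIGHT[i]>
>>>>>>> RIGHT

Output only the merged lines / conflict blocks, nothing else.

Answer: alpha
kilo
delta
<<<<<<< LEFT
echo
=======
charlie
>>>>>>> RIGHT
juliet
juliet

Derivation:
Final LEFT:  [alpha, kilo, echo, echo, juliet, juliet]
Final RIGHT: [alpha, golf, delta, charlie, lima, juliet]
i=0: L=alpha R=alpha -> agree -> alpha
i=1: L=kilo, R=golf=BASE -> take LEFT -> kilo
i=2: L=echo=BASE, R=delta -> take RIGHT -> delta
i=3: BASE=foxtrot L=echo R=charlie all differ -> CONFLICT
i=4: L=juliet, R=lima=BASE -> take LEFT -> juliet
i=5: L=juliet R=juliet -> agree -> juliet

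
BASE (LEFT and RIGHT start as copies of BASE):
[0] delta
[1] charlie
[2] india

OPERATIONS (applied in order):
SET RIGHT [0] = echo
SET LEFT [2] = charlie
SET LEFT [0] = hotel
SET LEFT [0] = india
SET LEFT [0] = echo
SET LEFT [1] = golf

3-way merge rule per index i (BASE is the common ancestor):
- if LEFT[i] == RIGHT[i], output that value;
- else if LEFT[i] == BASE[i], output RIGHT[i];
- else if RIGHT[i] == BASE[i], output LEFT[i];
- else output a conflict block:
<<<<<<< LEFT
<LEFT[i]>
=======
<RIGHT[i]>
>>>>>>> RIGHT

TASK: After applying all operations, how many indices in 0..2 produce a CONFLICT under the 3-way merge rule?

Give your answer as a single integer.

Final LEFT:  [echo, golf, charlie]
Final RIGHT: [echo, charlie, india]
i=0: L=echo R=echo -> agree -> echo
i=1: L=golf, R=charlie=BASE -> take LEFT -> golf
i=2: L=charlie, R=india=BASE -> take LEFT -> charlie
Conflict count: 0

Answer: 0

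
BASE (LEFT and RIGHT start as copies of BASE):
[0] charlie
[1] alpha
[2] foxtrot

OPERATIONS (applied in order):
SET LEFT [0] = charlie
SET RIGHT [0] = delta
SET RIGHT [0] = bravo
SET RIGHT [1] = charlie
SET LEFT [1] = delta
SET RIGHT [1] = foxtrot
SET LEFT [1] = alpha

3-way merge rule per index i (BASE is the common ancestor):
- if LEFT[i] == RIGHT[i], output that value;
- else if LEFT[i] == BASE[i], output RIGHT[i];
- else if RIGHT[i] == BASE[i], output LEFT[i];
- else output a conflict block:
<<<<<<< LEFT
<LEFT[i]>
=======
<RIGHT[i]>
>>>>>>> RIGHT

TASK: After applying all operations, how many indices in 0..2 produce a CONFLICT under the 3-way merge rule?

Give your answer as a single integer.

Answer: 0

Derivation:
Final LEFT:  [charlie, alpha, foxtrot]
Final RIGHT: [bravo, foxtrot, foxtrot]
i=0: L=charlie=BASE, R=bravo -> take RIGHT -> bravo
i=1: L=alpha=BASE, R=foxtrot -> take RIGHT -> foxtrot
i=2: L=foxtrot R=foxtrot -> agree -> foxtrot
Conflict count: 0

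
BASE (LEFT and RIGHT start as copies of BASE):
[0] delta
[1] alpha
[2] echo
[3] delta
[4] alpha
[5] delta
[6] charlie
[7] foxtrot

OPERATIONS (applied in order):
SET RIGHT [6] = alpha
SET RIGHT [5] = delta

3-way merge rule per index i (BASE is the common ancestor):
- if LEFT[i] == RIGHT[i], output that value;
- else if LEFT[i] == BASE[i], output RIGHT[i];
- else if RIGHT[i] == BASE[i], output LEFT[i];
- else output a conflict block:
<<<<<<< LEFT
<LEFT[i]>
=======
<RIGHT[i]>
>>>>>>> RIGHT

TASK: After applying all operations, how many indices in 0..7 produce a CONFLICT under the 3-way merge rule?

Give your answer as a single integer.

Answer: 0

Derivation:
Final LEFT:  [delta, alpha, echo, delta, alpha, delta, charlie, foxtrot]
Final RIGHT: [delta, alpha, echo, delta, alpha, delta, alpha, foxtrot]
i=0: L=delta R=delta -> agree -> delta
i=1: L=alpha R=alpha -> agree -> alpha
i=2: L=echo R=echo -> agree -> echo
i=3: L=delta R=delta -> agree -> delta
i=4: L=alpha R=alpha -> agree -> alpha
i=5: L=delta R=delta -> agree -> delta
i=6: L=charlie=BASE, R=alpha -> take RIGHT -> alpha
i=7: L=foxtrot R=foxtrot -> agree -> foxtrot
Conflict count: 0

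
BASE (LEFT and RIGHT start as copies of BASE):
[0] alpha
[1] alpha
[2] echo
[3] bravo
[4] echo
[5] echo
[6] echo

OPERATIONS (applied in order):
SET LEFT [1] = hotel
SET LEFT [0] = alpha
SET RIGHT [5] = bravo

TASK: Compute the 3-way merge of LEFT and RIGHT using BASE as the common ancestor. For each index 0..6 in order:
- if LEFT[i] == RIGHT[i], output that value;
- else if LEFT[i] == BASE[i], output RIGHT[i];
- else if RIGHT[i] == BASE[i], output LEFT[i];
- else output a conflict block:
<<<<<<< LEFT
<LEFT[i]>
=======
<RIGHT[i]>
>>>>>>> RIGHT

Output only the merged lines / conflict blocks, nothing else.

Answer: alpha
hotel
echo
bravo
echo
bravo
echo

Derivation:
Final LEFT:  [alpha, hotel, echo, bravo, echo, echo, echo]
Final RIGHT: [alpha, alpha, echo, bravo, echo, bravo, echo]
i=0: L=alpha R=alpha -> agree -> alpha
i=1: L=hotel, R=alpha=BASE -> take LEFT -> hotel
i=2: L=echo R=echo -> agree -> echo
i=3: L=bravo R=bravo -> agree -> bravo
i=4: L=echo R=echo -> agree -> echo
i=5: L=echo=BASE, R=bravo -> take RIGHT -> bravo
i=6: L=echo R=echo -> agree -> echo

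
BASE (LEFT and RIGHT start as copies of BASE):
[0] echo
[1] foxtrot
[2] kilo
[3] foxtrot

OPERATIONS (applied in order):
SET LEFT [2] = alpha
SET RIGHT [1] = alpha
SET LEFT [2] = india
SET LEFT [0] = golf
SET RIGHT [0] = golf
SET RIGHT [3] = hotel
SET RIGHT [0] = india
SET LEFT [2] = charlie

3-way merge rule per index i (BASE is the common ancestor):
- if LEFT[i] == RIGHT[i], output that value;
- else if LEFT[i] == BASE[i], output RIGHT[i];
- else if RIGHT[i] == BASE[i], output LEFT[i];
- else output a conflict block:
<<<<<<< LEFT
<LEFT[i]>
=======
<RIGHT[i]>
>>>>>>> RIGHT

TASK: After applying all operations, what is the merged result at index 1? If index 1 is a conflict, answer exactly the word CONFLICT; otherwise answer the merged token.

Answer: alpha

Derivation:
Final LEFT:  [golf, foxtrot, charlie, foxtrot]
Final RIGHT: [india, alpha, kilo, hotel]
i=0: BASE=echo L=golf R=india all differ -> CONFLICT
i=1: L=foxtrot=BASE, R=alpha -> take RIGHT -> alpha
i=2: L=charlie, R=kilo=BASE -> take LEFT -> charlie
i=3: L=foxtrot=BASE, R=hotel -> take RIGHT -> hotel
Index 1 -> alpha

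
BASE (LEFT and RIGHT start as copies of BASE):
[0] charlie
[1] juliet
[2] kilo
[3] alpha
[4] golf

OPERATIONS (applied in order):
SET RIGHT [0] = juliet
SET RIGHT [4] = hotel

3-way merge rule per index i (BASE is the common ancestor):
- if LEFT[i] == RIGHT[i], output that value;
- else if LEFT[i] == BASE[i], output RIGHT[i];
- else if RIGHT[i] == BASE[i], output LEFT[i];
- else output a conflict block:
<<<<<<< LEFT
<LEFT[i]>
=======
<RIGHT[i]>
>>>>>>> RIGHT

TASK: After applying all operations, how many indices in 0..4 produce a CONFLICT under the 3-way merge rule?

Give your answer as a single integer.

Answer: 0

Derivation:
Final LEFT:  [charlie, juliet, kilo, alpha, golf]
Final RIGHT: [juliet, juliet, kilo, alpha, hotel]
i=0: L=charlie=BASE, R=juliet -> take RIGHT -> juliet
i=1: L=juliet R=juliet -> agree -> juliet
i=2: L=kilo R=kilo -> agree -> kilo
i=3: L=alpha R=alpha -> agree -> alpha
i=4: L=golf=BASE, R=hotel -> take RIGHT -> hotel
Conflict count: 0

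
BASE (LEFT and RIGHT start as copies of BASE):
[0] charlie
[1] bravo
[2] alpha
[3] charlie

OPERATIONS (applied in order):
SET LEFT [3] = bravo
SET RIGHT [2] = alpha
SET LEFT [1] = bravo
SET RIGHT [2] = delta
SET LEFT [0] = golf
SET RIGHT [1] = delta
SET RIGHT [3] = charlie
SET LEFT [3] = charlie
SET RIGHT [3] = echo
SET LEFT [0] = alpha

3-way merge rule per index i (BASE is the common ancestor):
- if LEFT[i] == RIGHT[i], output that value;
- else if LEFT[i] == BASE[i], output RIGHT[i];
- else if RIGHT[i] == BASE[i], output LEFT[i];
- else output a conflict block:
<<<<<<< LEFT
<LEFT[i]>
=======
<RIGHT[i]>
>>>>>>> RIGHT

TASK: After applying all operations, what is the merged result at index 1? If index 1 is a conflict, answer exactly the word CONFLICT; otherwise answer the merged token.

Answer: delta

Derivation:
Final LEFT:  [alpha, bravo, alpha, charlie]
Final RIGHT: [charlie, delta, delta, echo]
i=0: L=alpha, R=charlie=BASE -> take LEFT -> alpha
i=1: L=bravo=BASE, R=delta -> take RIGHT -> delta
i=2: L=alpha=BASE, R=delta -> take RIGHT -> delta
i=3: L=charlie=BASE, R=echo -> take RIGHT -> echo
Index 1 -> delta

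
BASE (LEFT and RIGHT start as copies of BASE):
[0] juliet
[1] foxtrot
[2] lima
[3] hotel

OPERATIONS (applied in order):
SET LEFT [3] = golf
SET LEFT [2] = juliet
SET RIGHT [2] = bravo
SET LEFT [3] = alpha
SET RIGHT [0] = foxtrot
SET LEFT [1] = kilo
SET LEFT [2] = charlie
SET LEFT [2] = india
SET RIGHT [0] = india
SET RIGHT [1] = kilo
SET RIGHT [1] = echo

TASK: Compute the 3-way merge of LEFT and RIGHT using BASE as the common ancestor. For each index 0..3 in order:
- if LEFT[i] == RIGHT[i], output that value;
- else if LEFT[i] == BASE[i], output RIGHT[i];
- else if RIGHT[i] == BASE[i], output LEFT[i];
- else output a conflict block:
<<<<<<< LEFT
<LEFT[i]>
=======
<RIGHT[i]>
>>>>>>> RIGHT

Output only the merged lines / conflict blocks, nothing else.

Answer: india
<<<<<<< LEFT
kilo
=======
echo
>>>>>>> RIGHT
<<<<<<< LEFT
india
=======
bravo
>>>>>>> RIGHT
alpha

Derivation:
Final LEFT:  [juliet, kilo, india, alpha]
Final RIGHT: [india, echo, bravo, hotel]
i=0: L=juliet=BASE, R=india -> take RIGHT -> india
i=1: BASE=foxtrot L=kilo R=echo all differ -> CONFLICT
i=2: BASE=lima L=india R=bravo all differ -> CONFLICT
i=3: L=alpha, R=hotel=BASE -> take LEFT -> alpha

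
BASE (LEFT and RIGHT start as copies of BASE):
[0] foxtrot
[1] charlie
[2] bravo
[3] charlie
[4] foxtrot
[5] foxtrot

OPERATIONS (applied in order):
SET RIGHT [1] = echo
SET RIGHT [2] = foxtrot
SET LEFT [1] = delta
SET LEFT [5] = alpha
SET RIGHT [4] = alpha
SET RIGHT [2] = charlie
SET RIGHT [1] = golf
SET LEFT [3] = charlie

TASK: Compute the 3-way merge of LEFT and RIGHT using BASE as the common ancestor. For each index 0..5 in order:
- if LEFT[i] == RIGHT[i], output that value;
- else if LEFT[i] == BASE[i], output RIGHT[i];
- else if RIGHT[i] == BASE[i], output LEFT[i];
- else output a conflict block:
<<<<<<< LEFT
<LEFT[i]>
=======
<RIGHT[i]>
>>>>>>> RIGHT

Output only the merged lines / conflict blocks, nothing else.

Final LEFT:  [foxtrot, delta, bravo, charlie, foxtrot, alpha]
Final RIGHT: [foxtrot, golf, charlie, charlie, alpha, foxtrot]
i=0: L=foxtrot R=foxtrot -> agree -> foxtrot
i=1: BASE=charlie L=delta R=golf all differ -> CONFLICT
i=2: L=bravo=BASE, R=charlie -> take RIGHT -> charlie
i=3: L=charlie R=charlie -> agree -> charlie
i=4: L=foxtrot=BASE, R=alpha -> take RIGHT -> alpha
i=5: L=alpha, R=foxtrot=BASE -> take LEFT -> alpha

Answer: foxtrot
<<<<<<< LEFT
delta
=======
golf
>>>>>>> RIGHT
charlie
charlie
alpha
alpha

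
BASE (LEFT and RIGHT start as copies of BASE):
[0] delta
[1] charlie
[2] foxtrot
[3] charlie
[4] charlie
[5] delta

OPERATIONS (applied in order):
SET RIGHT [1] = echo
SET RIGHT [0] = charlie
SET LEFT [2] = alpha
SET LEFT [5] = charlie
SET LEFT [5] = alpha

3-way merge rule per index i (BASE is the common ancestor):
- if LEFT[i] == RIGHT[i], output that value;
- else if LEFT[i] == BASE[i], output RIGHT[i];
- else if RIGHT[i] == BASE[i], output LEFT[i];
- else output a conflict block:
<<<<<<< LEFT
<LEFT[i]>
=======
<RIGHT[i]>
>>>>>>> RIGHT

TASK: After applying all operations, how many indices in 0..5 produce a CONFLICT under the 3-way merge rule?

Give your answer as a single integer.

Final LEFT:  [delta, charlie, alpha, charlie, charlie, alpha]
Final RIGHT: [charlie, echo, foxtrot, charlie, charlie, delta]
i=0: L=delta=BASE, R=charlie -> take RIGHT -> charlie
i=1: L=charlie=BASE, R=echo -> take RIGHT -> echo
i=2: L=alpha, R=foxtrot=BASE -> take LEFT -> alpha
i=3: L=charlie R=charlie -> agree -> charlie
i=4: L=charlie R=charlie -> agree -> charlie
i=5: L=alpha, R=delta=BASE -> take LEFT -> alpha
Conflict count: 0

Answer: 0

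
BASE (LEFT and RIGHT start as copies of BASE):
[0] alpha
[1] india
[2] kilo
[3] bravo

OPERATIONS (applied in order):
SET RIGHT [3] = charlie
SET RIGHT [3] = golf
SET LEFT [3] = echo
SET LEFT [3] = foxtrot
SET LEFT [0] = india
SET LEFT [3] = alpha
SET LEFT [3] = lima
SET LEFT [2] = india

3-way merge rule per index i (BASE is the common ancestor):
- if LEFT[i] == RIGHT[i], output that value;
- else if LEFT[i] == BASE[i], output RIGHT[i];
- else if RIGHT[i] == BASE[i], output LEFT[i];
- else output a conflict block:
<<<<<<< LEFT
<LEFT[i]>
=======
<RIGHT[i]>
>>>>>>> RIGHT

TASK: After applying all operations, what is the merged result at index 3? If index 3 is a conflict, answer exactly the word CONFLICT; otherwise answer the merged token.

Answer: CONFLICT

Derivation:
Final LEFT:  [india, india, india, lima]
Final RIGHT: [alpha, india, kilo, golf]
i=0: L=india, R=alpha=BASE -> take LEFT -> india
i=1: L=india R=india -> agree -> india
i=2: L=india, R=kilo=BASE -> take LEFT -> india
i=3: BASE=bravo L=lima R=golf all differ -> CONFLICT
Index 3 -> CONFLICT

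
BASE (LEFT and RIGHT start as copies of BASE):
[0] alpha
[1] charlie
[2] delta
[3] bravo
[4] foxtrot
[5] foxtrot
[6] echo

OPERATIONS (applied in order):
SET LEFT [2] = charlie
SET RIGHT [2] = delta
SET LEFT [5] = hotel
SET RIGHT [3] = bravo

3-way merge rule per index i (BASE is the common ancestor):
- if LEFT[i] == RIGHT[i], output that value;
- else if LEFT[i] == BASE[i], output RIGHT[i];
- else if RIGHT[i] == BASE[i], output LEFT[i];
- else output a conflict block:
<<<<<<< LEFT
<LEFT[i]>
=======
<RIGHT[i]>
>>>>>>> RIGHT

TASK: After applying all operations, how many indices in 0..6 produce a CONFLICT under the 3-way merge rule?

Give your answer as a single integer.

Final LEFT:  [alpha, charlie, charlie, bravo, foxtrot, hotel, echo]
Final RIGHT: [alpha, charlie, delta, bravo, foxtrot, foxtrot, echo]
i=0: L=alpha R=alpha -> agree -> alpha
i=1: L=charlie R=charlie -> agree -> charlie
i=2: L=charlie, R=delta=BASE -> take LEFT -> charlie
i=3: L=bravo R=bravo -> agree -> bravo
i=4: L=foxtrot R=foxtrot -> agree -> foxtrot
i=5: L=hotel, R=foxtrot=BASE -> take LEFT -> hotel
i=6: L=echo R=echo -> agree -> echo
Conflict count: 0

Answer: 0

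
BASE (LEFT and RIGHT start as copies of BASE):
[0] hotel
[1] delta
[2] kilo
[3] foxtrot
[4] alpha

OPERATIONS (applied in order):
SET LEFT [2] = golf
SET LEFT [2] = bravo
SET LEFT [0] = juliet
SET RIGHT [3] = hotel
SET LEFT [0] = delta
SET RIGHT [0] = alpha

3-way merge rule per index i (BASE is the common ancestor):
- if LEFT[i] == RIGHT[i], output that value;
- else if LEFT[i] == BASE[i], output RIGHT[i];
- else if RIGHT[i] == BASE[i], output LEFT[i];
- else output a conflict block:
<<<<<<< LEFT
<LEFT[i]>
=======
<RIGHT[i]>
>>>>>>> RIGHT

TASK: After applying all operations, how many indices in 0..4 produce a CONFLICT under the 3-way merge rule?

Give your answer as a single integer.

Final LEFT:  [delta, delta, bravo, foxtrot, alpha]
Final RIGHT: [alpha, delta, kilo, hotel, alpha]
i=0: BASE=hotel L=delta R=alpha all differ -> CONFLICT
i=1: L=delta R=delta -> agree -> delta
i=2: L=bravo, R=kilo=BASE -> take LEFT -> bravo
i=3: L=foxtrot=BASE, R=hotel -> take RIGHT -> hotel
i=4: L=alpha R=alpha -> agree -> alpha
Conflict count: 1

Answer: 1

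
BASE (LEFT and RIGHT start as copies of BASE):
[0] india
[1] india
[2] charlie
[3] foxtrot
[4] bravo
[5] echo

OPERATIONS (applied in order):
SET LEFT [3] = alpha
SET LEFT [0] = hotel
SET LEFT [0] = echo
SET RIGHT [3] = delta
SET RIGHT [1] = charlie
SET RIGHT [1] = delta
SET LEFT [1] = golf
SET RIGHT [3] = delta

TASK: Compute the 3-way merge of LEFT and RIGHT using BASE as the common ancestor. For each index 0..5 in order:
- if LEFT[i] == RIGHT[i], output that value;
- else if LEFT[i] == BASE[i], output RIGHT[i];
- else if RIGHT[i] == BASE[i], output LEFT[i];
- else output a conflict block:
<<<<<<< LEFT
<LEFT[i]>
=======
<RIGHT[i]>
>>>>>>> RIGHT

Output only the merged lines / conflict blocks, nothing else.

Final LEFT:  [echo, golf, charlie, alpha, bravo, echo]
Final RIGHT: [india, delta, charlie, delta, bravo, echo]
i=0: L=echo, R=india=BASE -> take LEFT -> echo
i=1: BASE=india L=golf R=delta all differ -> CONFLICT
i=2: L=charlie R=charlie -> agree -> charlie
i=3: BASE=foxtrot L=alpha R=delta all differ -> CONFLICT
i=4: L=bravo R=bravo -> agree -> bravo
i=5: L=echo R=echo -> agree -> echo

Answer: echo
<<<<<<< LEFT
golf
=======
delta
>>>>>>> RIGHT
charlie
<<<<<<< LEFT
alpha
=======
delta
>>>>>>> RIGHT
bravo
echo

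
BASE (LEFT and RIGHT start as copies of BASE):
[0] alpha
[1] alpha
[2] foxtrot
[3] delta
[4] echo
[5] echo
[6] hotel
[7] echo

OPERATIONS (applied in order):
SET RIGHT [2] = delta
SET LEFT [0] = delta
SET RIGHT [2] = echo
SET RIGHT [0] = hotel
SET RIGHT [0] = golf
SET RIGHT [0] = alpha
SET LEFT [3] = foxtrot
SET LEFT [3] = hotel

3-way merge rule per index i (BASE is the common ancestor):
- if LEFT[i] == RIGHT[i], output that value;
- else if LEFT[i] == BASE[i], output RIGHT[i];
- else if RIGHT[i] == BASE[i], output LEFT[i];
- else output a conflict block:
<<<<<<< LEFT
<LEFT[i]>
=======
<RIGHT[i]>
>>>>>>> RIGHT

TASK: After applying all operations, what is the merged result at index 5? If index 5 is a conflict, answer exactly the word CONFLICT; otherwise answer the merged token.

Final LEFT:  [delta, alpha, foxtrot, hotel, echo, echo, hotel, echo]
Final RIGHT: [alpha, alpha, echo, delta, echo, echo, hotel, echo]
i=0: L=delta, R=alpha=BASE -> take LEFT -> delta
i=1: L=alpha R=alpha -> agree -> alpha
i=2: L=foxtrot=BASE, R=echo -> take RIGHT -> echo
i=3: L=hotel, R=delta=BASE -> take LEFT -> hotel
i=4: L=echo R=echo -> agree -> echo
i=5: L=echo R=echo -> agree -> echo
i=6: L=hotel R=hotel -> agree -> hotel
i=7: L=echo R=echo -> agree -> echo
Index 5 -> echo

Answer: echo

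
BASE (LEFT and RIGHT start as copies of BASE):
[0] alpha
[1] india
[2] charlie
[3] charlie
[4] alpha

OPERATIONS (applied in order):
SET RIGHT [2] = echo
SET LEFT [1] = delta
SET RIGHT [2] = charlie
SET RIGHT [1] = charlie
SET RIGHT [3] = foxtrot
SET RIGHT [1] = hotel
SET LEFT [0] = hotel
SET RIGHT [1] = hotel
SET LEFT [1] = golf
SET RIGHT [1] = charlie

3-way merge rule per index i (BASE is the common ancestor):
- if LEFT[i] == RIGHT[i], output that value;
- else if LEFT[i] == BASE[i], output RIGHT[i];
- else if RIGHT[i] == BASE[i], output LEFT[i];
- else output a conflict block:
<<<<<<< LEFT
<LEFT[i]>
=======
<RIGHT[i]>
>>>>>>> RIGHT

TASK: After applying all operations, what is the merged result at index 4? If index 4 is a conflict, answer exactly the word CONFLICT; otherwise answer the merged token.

Answer: alpha

Derivation:
Final LEFT:  [hotel, golf, charlie, charlie, alpha]
Final RIGHT: [alpha, charlie, charlie, foxtrot, alpha]
i=0: L=hotel, R=alpha=BASE -> take LEFT -> hotel
i=1: BASE=india L=golf R=charlie all differ -> CONFLICT
i=2: L=charlie R=charlie -> agree -> charlie
i=3: L=charlie=BASE, R=foxtrot -> take RIGHT -> foxtrot
i=4: L=alpha R=alpha -> agree -> alpha
Index 4 -> alpha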